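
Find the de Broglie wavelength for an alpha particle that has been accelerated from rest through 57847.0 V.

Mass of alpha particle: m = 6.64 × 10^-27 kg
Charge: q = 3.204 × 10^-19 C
4.22 × 10^-14 m

When a particle is accelerated through voltage V, it gains kinetic energy KE = qV.

The de Broglie wavelength is then λ = h/√(2mqV):

λ = h/√(2mqV)
λ = (6.626 × 10^-34 J·s) / √(2 × 6.64 × 10^-27 kg × 3.204 × 10^-19 C × 57847.0 V)
λ = 4.22 × 10^-14 m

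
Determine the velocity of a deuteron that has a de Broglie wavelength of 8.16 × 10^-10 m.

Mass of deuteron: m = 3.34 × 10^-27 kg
2.43 × 10^2 m/s

From the de Broglie relation λ = h/(mv), we solve for v:

v = h/(mλ)
v = (6.626 × 10^-34 J·s) / (3.34 × 10^-27 kg × 8.16 × 10^-10 m)
v = 2.43 × 10^2 m/s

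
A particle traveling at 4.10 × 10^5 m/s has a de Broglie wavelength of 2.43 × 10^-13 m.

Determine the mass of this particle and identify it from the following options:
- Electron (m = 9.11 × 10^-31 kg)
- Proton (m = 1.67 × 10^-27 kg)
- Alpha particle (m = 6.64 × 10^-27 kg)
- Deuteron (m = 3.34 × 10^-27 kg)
The particle is an alpha particle.

From λ = h/(mv), solve for mass:

m = h/(λv)
m = (6.626 × 10^-34 J·s) / (2.43 × 10^-13 m × 4.10 × 10^5 m/s)
m = 6.65 × 10^-27 kg

Comparing with the listed masses, this is closest to an alpha particle.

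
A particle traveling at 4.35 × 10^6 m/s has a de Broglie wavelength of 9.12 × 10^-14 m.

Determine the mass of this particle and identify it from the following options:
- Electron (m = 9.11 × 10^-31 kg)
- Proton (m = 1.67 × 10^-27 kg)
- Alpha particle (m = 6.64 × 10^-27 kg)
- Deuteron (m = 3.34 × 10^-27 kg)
The particle is a proton.

From λ = h/(mv), solve for mass:

m = h/(λv)
m = (6.626 × 10^-34 J·s) / (9.12 × 10^-14 m × 4.35 × 10^6 m/s)
m = 1.67 × 10^-27 kg

Comparing with the listed masses, this is closest to a proton.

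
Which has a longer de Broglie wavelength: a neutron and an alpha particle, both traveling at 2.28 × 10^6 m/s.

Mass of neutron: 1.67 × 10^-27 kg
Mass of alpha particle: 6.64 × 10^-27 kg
The neutron has the longer wavelength.

Using λ = h/(mv), since both particles have the same velocity, the wavelength depends only on mass.

For neutron: λ₁ = h/(m₁v) = 1.74 × 10^-13 m
For alpha particle: λ₂ = h/(m₂v) = 4.38 × 10^-14 m

Since λ ∝ 1/m at constant velocity, the lighter particle has the longer wavelength.

The neutron has the longer de Broglie wavelength.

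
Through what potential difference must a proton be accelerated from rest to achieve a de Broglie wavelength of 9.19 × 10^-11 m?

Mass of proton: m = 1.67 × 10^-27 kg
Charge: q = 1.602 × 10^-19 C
9.72 × 10^-2 V

From λ = h/√(2mqV), we solve for V:

λ² = h²/(2mqV)
V = h²/(2mqλ²)
V = (6.626 × 10^-34 J·s)² / (2 × 1.67 × 10^-27 kg × 1.602 × 10^-19 C × (9.19 × 10^-11 m)²)
V = 9.72 × 10^-2 V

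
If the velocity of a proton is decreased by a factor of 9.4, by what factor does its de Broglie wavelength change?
The wavelength increases by a factor of 9.4.

From λ = h/(mv), the wavelength is inversely proportional to velocity:

λ ∝ 1/v

If v → v/9.4, then λ → 9.4λ

When velocity is decreased by a factor of 9.4, the wavelength increases by a factor of 9.4.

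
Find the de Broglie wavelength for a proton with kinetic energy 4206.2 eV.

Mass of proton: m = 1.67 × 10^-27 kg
4.42 × 10^-13 m

Using λ = h/√(2mKE):

First convert KE to Joules: KE = 4206.2 eV = 6.739 × 10^-16 J

λ = h/√(2mKE)
λ = (6.626 × 10^-34 J·s) / √(2 × 1.67 × 10^-27 kg × 6.739 × 10^-16 J)
λ = 4.42 × 10^-13 m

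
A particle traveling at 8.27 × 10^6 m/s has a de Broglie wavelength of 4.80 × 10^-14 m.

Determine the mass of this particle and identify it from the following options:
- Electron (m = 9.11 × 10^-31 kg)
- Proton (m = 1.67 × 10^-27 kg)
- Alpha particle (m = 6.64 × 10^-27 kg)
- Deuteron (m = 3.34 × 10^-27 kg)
The particle is a proton.

From λ = h/(mv), solve for mass:

m = h/(λv)
m = (6.626 × 10^-34 J·s) / (4.80 × 10^-14 m × 8.27 × 10^6 m/s)
m = 1.67 × 10^-27 kg

Comparing with the listed masses, this is closest to a proton.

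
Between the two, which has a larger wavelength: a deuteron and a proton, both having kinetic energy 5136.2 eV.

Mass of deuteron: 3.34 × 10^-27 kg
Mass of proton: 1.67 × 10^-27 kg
The proton has the longer wavelength.

Using λ = h/√(2mKE):

For deuteron: λ₁ = h/√(2m₁KE) = 2.83 × 10^-13 m
For proton: λ₂ = h/√(2m₂KE) = 4.00 × 10^-13 m

Since λ ∝ 1/√m at constant kinetic energy, the lighter particle has the longer wavelength.

The proton has the longer de Broglie wavelength.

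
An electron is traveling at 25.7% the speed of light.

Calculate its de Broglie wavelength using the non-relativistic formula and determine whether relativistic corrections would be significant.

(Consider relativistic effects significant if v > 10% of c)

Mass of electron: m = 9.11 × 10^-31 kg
Yes, relativistic corrections are needed.

Using the non-relativistic de Broglie formula λ = h/(mv):

v = 25.7% × c = 7.705 × 10^7 m/s

λ = h/(mv)
λ = (6.626 × 10^-34 J·s) / (9.11 × 10^-31 kg × 7.705 × 10^7 m/s)
λ = 9.44 × 10^-12 m

Since v = 25.7% of c > 10% of c, relativistic corrections ARE significant and the actual wavelength would differ from this non-relativistic estimate.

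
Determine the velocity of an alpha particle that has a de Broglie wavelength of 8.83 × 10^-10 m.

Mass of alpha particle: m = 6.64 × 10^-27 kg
1.13 × 10^2 m/s

From the de Broglie relation λ = h/(mv), we solve for v:

v = h/(mλ)
v = (6.626 × 10^-34 J·s) / (6.64 × 10^-27 kg × 8.83 × 10^-10 m)
v = 1.13 × 10^2 m/s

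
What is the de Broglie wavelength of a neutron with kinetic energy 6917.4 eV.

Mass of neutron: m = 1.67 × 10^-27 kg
3.44 × 10^-13 m

Using λ = h/√(2mKE):

First convert KE to Joules: KE = 6917.4 eV = 1.108 × 10^-15 J

λ = h/√(2mKE)
λ = (6.626 × 10^-34 J·s) / √(2 × 1.67 × 10^-27 kg × 1.108 × 10^-15 J)
λ = 3.44 × 10^-13 m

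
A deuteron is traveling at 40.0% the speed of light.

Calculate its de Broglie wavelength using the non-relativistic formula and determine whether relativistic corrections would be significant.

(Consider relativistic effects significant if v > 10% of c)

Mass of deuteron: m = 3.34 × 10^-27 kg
Yes, relativistic corrections are needed.

Using the non-relativistic de Broglie formula λ = h/(mv):

v = 40.0% × c = 1.199 × 10^8 m/s

λ = h/(mv)
λ = (6.626 × 10^-34 J·s) / (3.34 × 10^-27 kg × 1.199 × 10^8 m/s)
λ = 1.65 × 10^-15 m

Since v = 40.0% of c > 10% of c, relativistic corrections ARE significant and the actual wavelength would differ from this non-relativistic estimate.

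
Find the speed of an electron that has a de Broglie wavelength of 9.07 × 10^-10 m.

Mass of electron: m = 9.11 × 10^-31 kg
8.02 × 10^5 m/s

From the de Broglie relation λ = h/(mv), we solve for v:

v = h/(mλ)
v = (6.626 × 10^-34 J·s) / (9.11 × 10^-31 kg × 9.07 × 10^-10 m)
v = 8.02 × 10^5 m/s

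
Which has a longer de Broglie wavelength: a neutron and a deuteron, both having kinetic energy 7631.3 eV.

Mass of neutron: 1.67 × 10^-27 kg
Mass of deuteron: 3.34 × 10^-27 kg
The neutron has the longer wavelength.

Using λ = h/√(2mKE):

For neutron: λ₁ = h/√(2m₁KE) = 3.28 × 10^-13 m
For deuteron: λ₂ = h/√(2m₂KE) = 2.32 × 10^-13 m

Since λ ∝ 1/√m at constant kinetic energy, the lighter particle has the longer wavelength.

The neutron has the longer de Broglie wavelength.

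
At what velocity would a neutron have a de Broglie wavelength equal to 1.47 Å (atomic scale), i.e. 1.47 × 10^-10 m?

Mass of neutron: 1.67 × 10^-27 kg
2.70 × 10^3 m/s

From λ = h/(mv), solve for v:

v = h/(mλ)
v = (6.626 × 10^-34 J·s) / (1.67 × 10^-27 kg × 1.47 × 10^-10 m)
v = 2.70 × 10^3 m/s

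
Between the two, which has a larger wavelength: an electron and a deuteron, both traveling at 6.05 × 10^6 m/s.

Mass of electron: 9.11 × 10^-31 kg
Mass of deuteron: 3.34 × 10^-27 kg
The electron has the longer wavelength.

Using λ = h/(mv), since both particles have the same velocity, the wavelength depends only on mass.

For electron: λ₁ = h/(m₁v) = 1.20 × 10^-10 m
For deuteron: λ₂ = h/(m₂v) = 3.28 × 10^-14 m

Since λ ∝ 1/m at constant velocity, the lighter particle has the longer wavelength.

The electron has the longer de Broglie wavelength.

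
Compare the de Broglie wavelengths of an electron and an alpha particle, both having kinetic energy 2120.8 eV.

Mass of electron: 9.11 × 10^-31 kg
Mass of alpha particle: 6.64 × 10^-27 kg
The electron has the longer wavelength.

Using λ = h/√(2mKE):

For electron: λ₁ = h/√(2m₁KE) = 2.66 × 10^-11 m
For alpha particle: λ₂ = h/√(2m₂KE) = 3.12 × 10^-13 m

Since λ ∝ 1/√m at constant kinetic energy, the lighter particle has the longer wavelength.

The electron has the longer de Broglie wavelength.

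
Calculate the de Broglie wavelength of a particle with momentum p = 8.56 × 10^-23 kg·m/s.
7.74 × 10^-12 m

Using the de Broglie relation λ = h/p:

λ = h/p
λ = (6.626 × 10^-34 J·s) / (8.56 × 10^-23 kg·m/s)
λ = 7.74 × 10^-12 m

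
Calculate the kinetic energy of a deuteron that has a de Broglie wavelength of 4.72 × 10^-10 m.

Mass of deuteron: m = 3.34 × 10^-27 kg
2.95 × 10^-22 J (or 1.84 × 10^-3 eV)

From λ = h/√(2mKE), we solve for KE:

λ² = h²/(2mKE)
KE = h²/(2mλ²)
KE = (6.626 × 10^-34 J·s)² / (2 × 3.34 × 10^-27 kg × (4.72 × 10^-10 m)²)
KE = 2.95 × 10^-22 J
KE = 1.84 × 10^-3 eV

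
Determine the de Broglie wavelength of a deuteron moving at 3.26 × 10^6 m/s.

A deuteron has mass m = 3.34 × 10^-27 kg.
6.09 × 10^-14 m

Using the de Broglie relation λ = h/(mv):

λ = h/(mv)
λ = (6.626 × 10^-34 J·s) / (3.34 × 10^-27 kg × 3.26 × 10^6 m/s)
λ = 6.09 × 10^-14 m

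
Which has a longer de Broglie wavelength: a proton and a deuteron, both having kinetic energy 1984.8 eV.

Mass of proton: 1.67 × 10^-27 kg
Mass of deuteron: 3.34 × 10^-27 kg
The proton has the longer wavelength.

Using λ = h/√(2mKE):

For proton: λ₁ = h/√(2m₁KE) = 6.43 × 10^-13 m
For deuteron: λ₂ = h/√(2m₂KE) = 4.55 × 10^-13 m

Since λ ∝ 1/√m at constant kinetic energy, the lighter particle has the longer wavelength.

The proton has the longer de Broglie wavelength.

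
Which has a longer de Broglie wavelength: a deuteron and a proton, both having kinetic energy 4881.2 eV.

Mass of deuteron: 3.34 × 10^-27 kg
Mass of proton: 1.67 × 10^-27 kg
The proton has the longer wavelength.

Using λ = h/√(2mKE):

For deuteron: λ₁ = h/√(2m₁KE) = 2.90 × 10^-13 m
For proton: λ₂ = h/√(2m₂KE) = 4.10 × 10^-13 m

Since λ ∝ 1/√m at constant kinetic energy, the lighter particle has the longer wavelength.

The proton has the longer de Broglie wavelength.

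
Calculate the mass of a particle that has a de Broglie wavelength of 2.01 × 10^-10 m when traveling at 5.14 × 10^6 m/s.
6.41 × 10^-31 kg

From the de Broglie relation λ = h/(mv), we solve for m:

m = h/(λv)
m = (6.626 × 10^-34 J·s) / (2.01 × 10^-10 m × 5.14 × 10^6 m/s)
m = 6.41 × 10^-31 kg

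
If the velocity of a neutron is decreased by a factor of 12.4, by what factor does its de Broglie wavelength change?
The wavelength increases by a factor of 12.4.

From λ = h/(mv), the wavelength is inversely proportional to velocity:

λ ∝ 1/v

If v → v/12.4, then λ → 12.4λ

When velocity is decreased by a factor of 12.4, the wavelength increases by a factor of 12.4.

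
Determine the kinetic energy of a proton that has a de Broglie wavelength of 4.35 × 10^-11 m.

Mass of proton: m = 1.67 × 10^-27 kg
6.95 × 10^-20 J (or 0.434 eV)

From λ = h/√(2mKE), we solve for KE:

λ² = h²/(2mKE)
KE = h²/(2mλ²)
KE = (6.626 × 10^-34 J·s)² / (2 × 1.67 × 10^-27 kg × (4.35 × 10^-11 m)²)
KE = 6.95 × 10^-20 J
KE = 0.434 eV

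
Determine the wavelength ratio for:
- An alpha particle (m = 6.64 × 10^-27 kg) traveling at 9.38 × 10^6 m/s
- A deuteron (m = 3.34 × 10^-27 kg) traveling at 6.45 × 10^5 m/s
λ₁/λ₂ = 0.0346

Using λ = h/(mv):

λ₁ = h/(m₁v₁) = 1.06 × 10^-14 m
λ₂ = h/(m₂v₂) = 3.08 × 10^-13 m

Ratio λ₁/λ₂ = (m₂v₂)/(m₁v₁)
         = (3.34 × 10^-27 kg × 6.45 × 10^5 m/s) / (6.64 × 10^-27 kg × 9.38 × 10^6 m/s)
         = 0.0346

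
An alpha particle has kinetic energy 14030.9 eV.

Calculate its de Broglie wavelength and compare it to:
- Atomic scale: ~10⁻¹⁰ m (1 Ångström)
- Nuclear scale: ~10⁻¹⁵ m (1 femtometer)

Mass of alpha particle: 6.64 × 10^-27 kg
λ = 1.21 × 10^-13 m, which is between nuclear and atomic scales.

Using λ = h/√(2mKE):

KE = 14030.9 eV = 2.248 × 10^-15 J

λ = h/√(2mKE)
λ = (6.626 × 10^-34 J·s) / √(2 × 6.64 × 10^-27 kg × 2.248 × 10^-15 J)
λ = 1.21 × 10^-13 m

Comparison:
- Atomic scale (10⁻¹⁰ m): λ is 0.0012× this size
- Nuclear scale (10⁻¹⁵ m): λ is 1.2e+02× this size

The wavelength is between nuclear and atomic scales.

This wavelength is appropriate for probing atomic structure but too large for nuclear physics experiments.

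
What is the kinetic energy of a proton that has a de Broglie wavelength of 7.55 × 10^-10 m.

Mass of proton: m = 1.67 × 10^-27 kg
2.31 × 10^-22 J (or 1.44 × 10^-3 eV)

From λ = h/√(2mKE), we solve for KE:

λ² = h²/(2mKE)
KE = h²/(2mλ²)
KE = (6.626 × 10^-34 J·s)² / (2 × 1.67 × 10^-27 kg × (7.55 × 10^-10 m)²)
KE = 2.31 × 10^-22 J
KE = 1.44 × 10^-3 eV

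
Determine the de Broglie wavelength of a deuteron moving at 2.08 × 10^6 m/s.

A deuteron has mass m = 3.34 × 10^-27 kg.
9.54 × 10^-14 m

Using the de Broglie relation λ = h/(mv):

λ = h/(mv)
λ = (6.626 × 10^-34 J·s) / (3.34 × 10^-27 kg × 2.08 × 10^6 m/s)
λ = 9.54 × 10^-14 m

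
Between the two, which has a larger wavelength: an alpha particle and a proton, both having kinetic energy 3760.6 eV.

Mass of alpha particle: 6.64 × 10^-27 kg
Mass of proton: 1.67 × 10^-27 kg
The proton has the longer wavelength.

Using λ = h/√(2mKE):

For alpha particle: λ₁ = h/√(2m₁KE) = 2.34 × 10^-13 m
For proton: λ₂ = h/√(2m₂KE) = 4.67 × 10^-13 m

Since λ ∝ 1/√m at constant kinetic energy, the lighter particle has the longer wavelength.

The proton has the longer de Broglie wavelength.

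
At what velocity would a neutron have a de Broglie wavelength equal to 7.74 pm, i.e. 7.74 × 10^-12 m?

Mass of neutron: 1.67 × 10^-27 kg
5.13 × 10^4 m/s

From λ = h/(mv), solve for v:

v = h/(mλ)
v = (6.626 × 10^-34 J·s) / (1.67 × 10^-27 kg × 7.74 × 10^-12 m)
v = 5.13 × 10^4 m/s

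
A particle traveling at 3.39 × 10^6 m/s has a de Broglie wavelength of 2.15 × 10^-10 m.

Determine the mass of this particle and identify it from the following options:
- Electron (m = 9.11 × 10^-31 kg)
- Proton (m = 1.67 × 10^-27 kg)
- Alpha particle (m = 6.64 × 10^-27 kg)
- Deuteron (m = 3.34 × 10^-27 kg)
The particle is an electron.

From λ = h/(mv), solve for mass:

m = h/(λv)
m = (6.626 × 10^-34 J·s) / (2.15 × 10^-10 m × 3.39 × 10^6 m/s)
m = 9.09 × 10^-31 kg

Comparing with the listed masses, this is closest to an electron.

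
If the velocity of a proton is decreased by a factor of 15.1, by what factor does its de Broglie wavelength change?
The wavelength increases by a factor of 15.1.

From λ = h/(mv), the wavelength is inversely proportional to velocity:

λ ∝ 1/v

If v → v/15.1, then λ → 15.1λ

When velocity is decreased by a factor of 15.1, the wavelength increases by a factor of 15.1.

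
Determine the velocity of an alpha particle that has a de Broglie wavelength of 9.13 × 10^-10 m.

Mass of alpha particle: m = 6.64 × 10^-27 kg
1.09 × 10^2 m/s

From the de Broglie relation λ = h/(mv), we solve for v:

v = h/(mλ)
v = (6.626 × 10^-34 J·s) / (6.64 × 10^-27 kg × 9.13 × 10^-10 m)
v = 1.09 × 10^2 m/s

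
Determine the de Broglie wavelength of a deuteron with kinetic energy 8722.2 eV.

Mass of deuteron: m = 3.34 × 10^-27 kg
2.17 × 10^-13 m

Using λ = h/√(2mKE):

First convert KE to Joules: KE = 8722.2 eV = 1.397 × 10^-15 J

λ = h/√(2mKE)
λ = (6.626 × 10^-34 J·s) / √(2 × 3.34 × 10^-27 kg × 1.397 × 10^-15 J)
λ = 2.17 × 10^-13 m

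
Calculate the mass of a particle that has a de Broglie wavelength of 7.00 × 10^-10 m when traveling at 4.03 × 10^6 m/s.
2.35 × 10^-31 kg

From the de Broglie relation λ = h/(mv), we solve for m:

m = h/(λv)
m = (6.626 × 10^-34 J·s) / (7.00 × 10^-10 m × 4.03 × 10^6 m/s)
m = 2.35 × 10^-31 kg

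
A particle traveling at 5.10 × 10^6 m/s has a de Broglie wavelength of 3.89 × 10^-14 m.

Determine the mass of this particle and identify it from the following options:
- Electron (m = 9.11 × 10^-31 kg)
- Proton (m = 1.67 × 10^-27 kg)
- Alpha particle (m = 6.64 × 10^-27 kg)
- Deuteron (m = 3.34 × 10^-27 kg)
The particle is a deuteron.

From λ = h/(mv), solve for mass:

m = h/(λv)
m = (6.626 × 10^-34 J·s) / (3.89 × 10^-14 m × 5.10 × 10^6 m/s)
m = 3.34 × 10^-27 kg

Comparing with the listed masses, this is closest to a deuteron.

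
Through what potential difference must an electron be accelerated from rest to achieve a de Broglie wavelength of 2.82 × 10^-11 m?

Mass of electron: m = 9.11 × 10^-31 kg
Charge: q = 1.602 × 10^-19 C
1.89 × 10^3 V

From λ = h/√(2mqV), we solve for V:

λ² = h²/(2mqV)
V = h²/(2mqλ²)
V = (6.626 × 10^-34 J·s)² / (2 × 9.11 × 10^-31 kg × 1.602 × 10^-19 C × (2.82 × 10^-11 m)²)
V = 1.89 × 10^3 V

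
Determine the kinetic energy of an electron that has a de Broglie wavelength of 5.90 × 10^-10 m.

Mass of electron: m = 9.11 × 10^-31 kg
6.92 × 10^-19 J (or 4.32 eV)

From λ = h/√(2mKE), we solve for KE:

λ² = h²/(2mKE)
KE = h²/(2mλ²)
KE = (6.626 × 10^-34 J·s)² / (2 × 9.11 × 10^-31 kg × (5.90 × 10^-10 m)²)
KE = 6.92 × 10^-19 J
KE = 4.32 eV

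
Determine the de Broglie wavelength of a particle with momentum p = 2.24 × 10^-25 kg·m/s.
2.96 × 10^-9 m

Using the de Broglie relation λ = h/p:

λ = h/p
λ = (6.626 × 10^-34 J·s) / (2.24 × 10^-25 kg·m/s)
λ = 2.96 × 10^-9 m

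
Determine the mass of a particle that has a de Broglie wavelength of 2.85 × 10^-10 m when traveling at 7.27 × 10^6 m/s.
3.20 × 10^-31 kg

From the de Broglie relation λ = h/(mv), we solve for m:

m = h/(λv)
m = (6.626 × 10^-34 J·s) / (2.85 × 10^-10 m × 7.27 × 10^6 m/s)
m = 3.20 × 10^-31 kg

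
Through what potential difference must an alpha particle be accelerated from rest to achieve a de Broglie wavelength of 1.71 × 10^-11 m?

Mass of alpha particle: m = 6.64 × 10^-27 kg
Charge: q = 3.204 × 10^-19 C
3.53 × 10^-1 V

From λ = h/√(2mqV), we solve for V:

λ² = h²/(2mqV)
V = h²/(2mqλ²)
V = (6.626 × 10^-34 J·s)² / (2 × 6.64 × 10^-27 kg × 3.204 × 10^-19 C × (1.71 × 10^-11 m)²)
V = 3.53 × 10^-1 V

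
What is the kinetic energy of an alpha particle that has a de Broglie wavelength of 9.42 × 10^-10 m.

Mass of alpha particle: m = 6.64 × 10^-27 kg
3.73 × 10^-23 J (or 2.33 × 10^-4 eV)

From λ = h/√(2mKE), we solve for KE:

λ² = h²/(2mKE)
KE = h²/(2mλ²)
KE = (6.626 × 10^-34 J·s)² / (2 × 6.64 × 10^-27 kg × (9.42 × 10^-10 m)²)
KE = 3.73 × 10^-23 J
KE = 2.33 × 10^-4 eV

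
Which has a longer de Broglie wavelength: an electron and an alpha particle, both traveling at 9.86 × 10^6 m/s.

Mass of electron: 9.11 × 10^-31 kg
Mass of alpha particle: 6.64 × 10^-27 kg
The electron has the longer wavelength.

Using λ = h/(mv), since both particles have the same velocity, the wavelength depends only on mass.

For electron: λ₁ = h/(m₁v) = 7.38 × 10^-11 m
For alpha particle: λ₂ = h/(m₂v) = 1.01 × 10^-14 m

Since λ ∝ 1/m at constant velocity, the lighter particle has the longer wavelength.

The electron has the longer de Broglie wavelength.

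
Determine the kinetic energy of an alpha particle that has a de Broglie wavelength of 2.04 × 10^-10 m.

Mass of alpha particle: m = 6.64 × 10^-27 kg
7.94 × 10^-22 J (or 4.96 × 10^-3 eV)

From λ = h/√(2mKE), we solve for KE:

λ² = h²/(2mKE)
KE = h²/(2mλ²)
KE = (6.626 × 10^-34 J·s)² / (2 × 6.64 × 10^-27 kg × (2.04 × 10^-10 m)²)
KE = 7.94 × 10^-22 J
KE = 4.96 × 10^-3 eV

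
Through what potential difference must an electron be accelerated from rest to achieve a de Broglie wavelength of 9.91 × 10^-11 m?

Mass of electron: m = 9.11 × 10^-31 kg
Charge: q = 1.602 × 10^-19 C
153 V

From λ = h/√(2mqV), we solve for V:

λ² = h²/(2mqV)
V = h²/(2mqλ²)
V = (6.626 × 10^-34 J·s)² / (2 × 9.11 × 10^-31 kg × 1.602 × 10^-19 C × (9.91 × 10^-11 m)²)
V = 153 V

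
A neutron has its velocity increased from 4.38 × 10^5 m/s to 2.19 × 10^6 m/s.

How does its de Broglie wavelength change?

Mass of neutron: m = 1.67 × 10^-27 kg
The wavelength decreases by a factor of 5.

Using λ = h/(mv):

Initial wavelength: λ₁ = h/(mv₁) = 9.06 × 10^-13 m
Final wavelength: λ₂ = h/(mv₂) = 1.81 × 10^-13 m

Since λ ∝ 1/v, when velocity increases by a factor of 5, the wavelength decreases by a factor of 5.

λ₂/λ₁ = v₁/v₂ = 1/5

The wavelength decreases by a factor of 5.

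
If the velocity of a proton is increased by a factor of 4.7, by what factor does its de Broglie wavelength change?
The wavelength decreases by a factor of 4.7.

From λ = h/(mv), the wavelength is inversely proportional to velocity:

λ ∝ 1/v

If v → 4.7v, then λ → λ/4.7

When velocity is increased by a factor of 4.7, the wavelength decreases by a factor of 4.7.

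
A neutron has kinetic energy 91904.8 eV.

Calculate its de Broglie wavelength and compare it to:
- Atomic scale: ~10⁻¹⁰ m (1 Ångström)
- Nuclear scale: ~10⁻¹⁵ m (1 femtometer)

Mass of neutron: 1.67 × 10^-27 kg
λ = 9.45 × 10^-14 m, which is between nuclear and atomic scales.

Using λ = h/√(2mKE):

KE = 91904.8 eV = 1.472 × 10^-14 J

λ = h/√(2mKE)
λ = (6.626 × 10^-34 J·s) / √(2 × 1.67 × 10^-27 kg × 1.472 × 10^-14 J)
λ = 9.45 × 10^-14 m

Comparison:
- Atomic scale (10⁻¹⁰ m): λ is 0.00094× this size
- Nuclear scale (10⁻¹⁵ m): λ is 94× this size

The wavelength is between nuclear and atomic scales.

This wavelength is appropriate for probing atomic structure but too large for nuclear physics experiments.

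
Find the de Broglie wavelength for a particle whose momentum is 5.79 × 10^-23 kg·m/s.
1.14 × 10^-11 m

Using the de Broglie relation λ = h/p:

λ = h/p
λ = (6.626 × 10^-34 J·s) / (5.79 × 10^-23 kg·m/s)
λ = 1.14 × 10^-11 m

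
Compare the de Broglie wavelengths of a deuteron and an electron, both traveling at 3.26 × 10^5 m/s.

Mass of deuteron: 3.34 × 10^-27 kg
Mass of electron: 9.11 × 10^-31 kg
The electron has the longer wavelength.

Using λ = h/(mv), since both particles have the same velocity, the wavelength depends only on mass.

For deuteron: λ₁ = h/(m₁v) = 6.09 × 10^-13 m
For electron: λ₂ = h/(m₂v) = 2.23 × 10^-9 m

Since λ ∝ 1/m at constant velocity, the lighter particle has the longer wavelength.

The electron has the longer de Broglie wavelength.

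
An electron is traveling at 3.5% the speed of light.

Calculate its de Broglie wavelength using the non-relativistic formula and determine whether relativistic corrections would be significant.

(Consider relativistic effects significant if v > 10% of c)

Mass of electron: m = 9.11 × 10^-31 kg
No, relativistic corrections are not needed.

Using the non-relativistic de Broglie formula λ = h/(mv):

v = 3.5% × c = 1.049 × 10^7 m/s

λ = h/(mv)
λ = (6.626 × 10^-34 J·s) / (9.11 × 10^-31 kg × 1.049 × 10^7 m/s)
λ = 6.93 × 10^-11 m

Since v = 3.5% of c < 10% of c, relativistic corrections are NOT significant and this non-relativistic result is a good approximation.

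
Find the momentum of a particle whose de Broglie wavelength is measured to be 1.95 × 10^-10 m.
3.40 × 10^-24 kg·m/s

From the de Broglie relation λ = h/p, we solve for p:

p = h/λ
p = (6.626 × 10^-34 J·s) / (1.95 × 10^-10 m)
p = 3.40 × 10^-24 kg·m/s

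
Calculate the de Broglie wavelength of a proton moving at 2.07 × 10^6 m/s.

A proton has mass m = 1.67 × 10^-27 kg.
1.92 × 10^-13 m

Using the de Broglie relation λ = h/(mv):

λ = h/(mv)
λ = (6.626 × 10^-34 J·s) / (1.67 × 10^-27 kg × 2.07 × 10^6 m/s)
λ = 1.92 × 10^-13 m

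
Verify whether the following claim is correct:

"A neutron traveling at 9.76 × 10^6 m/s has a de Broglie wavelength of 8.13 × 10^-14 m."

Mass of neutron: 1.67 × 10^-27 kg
False

The claim is incorrect.

Using λ = h/(mv):
λ = (6.626 × 10^-34 J·s) / (1.67 × 10^-27 kg × 9.76 × 10^6 m/s)
λ = 4.07 × 10^-14 m

The actual wavelength differs from the claimed 8.13 × 10^-14 m.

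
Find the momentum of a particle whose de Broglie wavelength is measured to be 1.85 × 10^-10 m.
3.58 × 10^-24 kg·m/s

From the de Broglie relation λ = h/p, we solve for p:

p = h/λ
p = (6.626 × 10^-34 J·s) / (1.85 × 10^-10 m)
p = 3.58 × 10^-24 kg·m/s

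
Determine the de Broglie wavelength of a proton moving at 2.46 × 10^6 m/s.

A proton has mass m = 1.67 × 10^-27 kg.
1.61 × 10^-13 m

Using the de Broglie relation λ = h/(mv):

λ = h/(mv)
λ = (6.626 × 10^-34 J·s) / (1.67 × 10^-27 kg × 2.46 × 10^6 m/s)
λ = 1.61 × 10^-13 m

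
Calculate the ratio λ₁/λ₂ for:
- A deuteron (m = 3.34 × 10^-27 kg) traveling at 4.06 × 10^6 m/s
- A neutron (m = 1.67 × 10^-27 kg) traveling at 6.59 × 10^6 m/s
λ₁/λ₂ = 0.812

Using λ = h/(mv):

λ₁ = h/(m₁v₁) = 4.89 × 10^-14 m
λ₂ = h/(m₂v₂) = 6.02 × 10^-14 m

Ratio λ₁/λ₂ = (m₂v₂)/(m₁v₁)
         = (1.67 × 10^-27 kg × 6.59 × 10^6 m/s) / (3.34 × 10^-27 kg × 4.06 × 10^6 m/s)
         = 0.812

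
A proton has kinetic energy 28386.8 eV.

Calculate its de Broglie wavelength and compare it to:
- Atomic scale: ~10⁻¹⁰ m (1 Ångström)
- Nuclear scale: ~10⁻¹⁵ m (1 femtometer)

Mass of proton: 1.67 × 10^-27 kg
λ = 1.70 × 10^-13 m, which is between nuclear and atomic scales.

Using λ = h/√(2mKE):

KE = 28386.8 eV = 4.548 × 10^-15 J

λ = h/√(2mKE)
λ = (6.626 × 10^-34 J·s) / √(2 × 1.67 × 10^-27 kg × 4.548 × 10^-15 J)
λ = 1.70 × 10^-13 m

Comparison:
- Atomic scale (10⁻¹⁰ m): λ is 0.0017× this size
- Nuclear scale (10⁻¹⁵ m): λ is 1.7e+02× this size

The wavelength is between nuclear and atomic scales.

This wavelength is appropriate for probing atomic structure but too large for nuclear physics experiments.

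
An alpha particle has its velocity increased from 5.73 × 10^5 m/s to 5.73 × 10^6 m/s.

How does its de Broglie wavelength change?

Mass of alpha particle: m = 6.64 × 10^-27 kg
The wavelength decreases by a factor of 10.

Using λ = h/(mv):

Initial wavelength: λ₁ = h/(mv₁) = 1.74 × 10^-13 m
Final wavelength: λ₂ = h/(mv₂) = 1.74 × 10^-14 m

Since λ ∝ 1/v, when velocity increases by a factor of 10, the wavelength decreases by a factor of 10.

λ₂/λ₁ = v₁/v₂ = 1/10

The wavelength decreases by a factor of 10.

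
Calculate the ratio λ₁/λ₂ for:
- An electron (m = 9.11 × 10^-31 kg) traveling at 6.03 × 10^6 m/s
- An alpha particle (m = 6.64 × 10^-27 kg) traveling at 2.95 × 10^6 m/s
λ₁/λ₂ = 3.57 × 10^3

Using λ = h/(mv):

λ₁ = h/(m₁v₁) = 1.21 × 10^-10 m
λ₂ = h/(m₂v₂) = 3.38 × 10^-14 m

Ratio λ₁/λ₂ = (m₂v₂)/(m₁v₁)
         = (6.64 × 10^-27 kg × 2.95 × 10^6 m/s) / (9.11 × 10^-31 kg × 6.03 × 10^6 m/s)
         = 3.57 × 10^3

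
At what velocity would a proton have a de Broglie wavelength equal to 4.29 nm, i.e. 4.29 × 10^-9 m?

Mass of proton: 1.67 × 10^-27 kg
9.25 × 10^1 m/s

From λ = h/(mv), solve for v:

v = h/(mλ)
v = (6.626 × 10^-34 J·s) / (1.67 × 10^-27 kg × 4.29 × 10^-9 m)
v = 9.25 × 10^1 m/s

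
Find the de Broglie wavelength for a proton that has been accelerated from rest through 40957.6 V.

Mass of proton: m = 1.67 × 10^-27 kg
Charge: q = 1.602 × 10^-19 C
1.42 × 10^-13 m

When a particle is accelerated through voltage V, it gains kinetic energy KE = qV.

The de Broglie wavelength is then λ = h/√(2mqV):

λ = h/√(2mqV)
λ = (6.626 × 10^-34 J·s) / √(2 × 1.67 × 10^-27 kg × 1.602 × 10^-19 C × 40957.6 V)
λ = 1.42 × 10^-13 m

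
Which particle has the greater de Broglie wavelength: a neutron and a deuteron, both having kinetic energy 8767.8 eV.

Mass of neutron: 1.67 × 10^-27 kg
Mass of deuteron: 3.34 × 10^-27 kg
The neutron has the longer wavelength.

Using λ = h/√(2mKE):

For neutron: λ₁ = h/√(2m₁KE) = 3.06 × 10^-13 m
For deuteron: λ₂ = h/√(2m₂KE) = 2.16 × 10^-13 m

Since λ ∝ 1/√m at constant kinetic energy, the lighter particle has the longer wavelength.

The neutron has the longer de Broglie wavelength.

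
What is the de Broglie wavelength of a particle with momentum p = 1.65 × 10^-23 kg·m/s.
4.02 × 10^-11 m

Using the de Broglie relation λ = h/p:

λ = h/p
λ = (6.626 × 10^-34 J·s) / (1.65 × 10^-23 kg·m/s)
λ = 4.02 × 10^-11 m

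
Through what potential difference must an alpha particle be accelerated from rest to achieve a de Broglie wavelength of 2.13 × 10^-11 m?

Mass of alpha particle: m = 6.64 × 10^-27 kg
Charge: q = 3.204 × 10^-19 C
2.27 × 10^-1 V

From λ = h/√(2mqV), we solve for V:

λ² = h²/(2mqV)
V = h²/(2mqλ²)
V = (6.626 × 10^-34 J·s)² / (2 × 6.64 × 10^-27 kg × 3.204 × 10^-19 C × (2.13 × 10^-11 m)²)
V = 2.27 × 10^-1 V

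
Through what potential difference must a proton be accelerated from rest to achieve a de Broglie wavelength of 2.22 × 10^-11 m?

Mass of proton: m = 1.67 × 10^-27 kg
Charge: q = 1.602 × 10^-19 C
1.66 V

From λ = h/√(2mqV), we solve for V:

λ² = h²/(2mqV)
V = h²/(2mqλ²)
V = (6.626 × 10^-34 J·s)² / (2 × 1.67 × 10^-27 kg × 1.602 × 10^-19 C × (2.22 × 10^-11 m)²)
V = 1.66 V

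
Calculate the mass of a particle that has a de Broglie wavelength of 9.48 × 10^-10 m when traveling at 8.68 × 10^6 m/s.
8.05 × 10^-32 kg

From the de Broglie relation λ = h/(mv), we solve for m:

m = h/(λv)
m = (6.626 × 10^-34 J·s) / (9.48 × 10^-10 m × 8.68 × 10^6 m/s)
m = 8.05 × 10^-32 kg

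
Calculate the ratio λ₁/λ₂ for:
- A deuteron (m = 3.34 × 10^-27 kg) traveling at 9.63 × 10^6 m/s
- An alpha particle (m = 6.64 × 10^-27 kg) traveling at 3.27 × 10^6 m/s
λ₁/λ₂ = 0.675

Using λ = h/(mv):

λ₁ = h/(m₁v₁) = 2.06 × 10^-14 m
λ₂ = h/(m₂v₂) = 3.05 × 10^-14 m

Ratio λ₁/λ₂ = (m₂v₂)/(m₁v₁)
         = (6.64 × 10^-27 kg × 3.27 × 10^6 m/s) / (3.34 × 10^-27 kg × 9.63 × 10^6 m/s)
         = 0.675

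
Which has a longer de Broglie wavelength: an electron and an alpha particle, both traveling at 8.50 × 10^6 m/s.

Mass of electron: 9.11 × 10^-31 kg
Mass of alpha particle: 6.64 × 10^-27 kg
The electron has the longer wavelength.

Using λ = h/(mv), since both particles have the same velocity, the wavelength depends only on mass.

For electron: λ₁ = h/(m₁v) = 8.56 × 10^-11 m
For alpha particle: λ₂ = h/(m₂v) = 1.17 × 10^-14 m

Since λ ∝ 1/m at constant velocity, the lighter particle has the longer wavelength.

The electron has the longer de Broglie wavelength.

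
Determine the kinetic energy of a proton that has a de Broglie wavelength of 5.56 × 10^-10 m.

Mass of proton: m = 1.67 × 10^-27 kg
4.25 × 10^-22 J (or 2.65 × 10^-3 eV)

From λ = h/√(2mKE), we solve for KE:

λ² = h²/(2mKE)
KE = h²/(2mλ²)
KE = (6.626 × 10^-34 J·s)² / (2 × 1.67 × 10^-27 kg × (5.56 × 10^-10 m)²)
KE = 4.25 × 10^-22 J
KE = 2.65 × 10^-3 eV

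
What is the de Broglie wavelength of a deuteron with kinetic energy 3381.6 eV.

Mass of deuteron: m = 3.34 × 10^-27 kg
3.48 × 10^-13 m

Using λ = h/√(2mKE):

First convert KE to Joules: KE = 3381.6 eV = 5.418 × 10^-16 J

λ = h/√(2mKE)
λ = (6.626 × 10^-34 J·s) / √(2 × 3.34 × 10^-27 kg × 5.418 × 10^-16 J)
λ = 3.48 × 10^-13 m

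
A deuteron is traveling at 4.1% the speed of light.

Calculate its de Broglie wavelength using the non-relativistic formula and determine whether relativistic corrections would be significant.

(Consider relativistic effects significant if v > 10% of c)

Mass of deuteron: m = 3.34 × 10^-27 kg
No, relativistic corrections are not needed.

Using the non-relativistic de Broglie formula λ = h/(mv):

v = 4.1% × c = 1.229 × 10^7 m/s

λ = h/(mv)
λ = (6.626 × 10^-34 J·s) / (3.34 × 10^-27 kg × 1.229 × 10^7 m/s)
λ = 1.61 × 10^-14 m

Since v = 4.1% of c < 10% of c, relativistic corrections are NOT significant and this non-relativistic result is a good approximation.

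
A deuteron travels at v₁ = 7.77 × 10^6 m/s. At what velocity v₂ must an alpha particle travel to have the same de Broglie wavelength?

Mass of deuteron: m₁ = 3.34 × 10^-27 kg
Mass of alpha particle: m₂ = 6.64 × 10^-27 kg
v₂ = 3.91 × 10^6 m/s

For equal de Broglie wavelengths: λ₁ = λ₂

h/(m₁v₁) = h/(m₂v₂)
m₁v₁ = m₂v₂
v₂ = v₁ · (m₁/m₂)

v₂ = 7.77 × 10^6 m/s × (3.34 × 10^-27 kg / 6.64 × 10^-27 kg)
v₂ = 3.91 × 10^6 m/s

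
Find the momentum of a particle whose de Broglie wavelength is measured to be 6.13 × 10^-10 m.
1.08 × 10^-24 kg·m/s

From the de Broglie relation λ = h/p, we solve for p:

p = h/λ
p = (6.626 × 10^-34 J·s) / (6.13 × 10^-10 m)
p = 1.08 × 10^-24 kg·m/s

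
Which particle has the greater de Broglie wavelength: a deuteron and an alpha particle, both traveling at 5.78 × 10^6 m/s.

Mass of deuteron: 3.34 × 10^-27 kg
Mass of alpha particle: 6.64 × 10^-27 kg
The deuteron has the longer wavelength.

Using λ = h/(mv), since both particles have the same velocity, the wavelength depends only on mass.

For deuteron: λ₁ = h/(m₁v) = 3.43 × 10^-14 m
For alpha particle: λ₂ = h/(m₂v) = 1.73 × 10^-14 m

Since λ ∝ 1/m at constant velocity, the lighter particle has the longer wavelength.

The deuteron has the longer de Broglie wavelength.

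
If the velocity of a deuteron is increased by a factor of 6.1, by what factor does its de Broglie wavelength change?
The wavelength decreases by a factor of 6.1.

From λ = h/(mv), the wavelength is inversely proportional to velocity:

λ ∝ 1/v

If v → 6.1v, then λ → λ/6.1

When velocity is increased by a factor of 6.1, the wavelength decreases by a factor of 6.1.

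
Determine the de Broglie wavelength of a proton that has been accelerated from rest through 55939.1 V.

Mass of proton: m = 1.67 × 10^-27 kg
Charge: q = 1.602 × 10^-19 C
1.21 × 10^-13 m

When a particle is accelerated through voltage V, it gains kinetic energy KE = qV.

The de Broglie wavelength is then λ = h/√(2mqV):

λ = h/√(2mqV)
λ = (6.626 × 10^-34 J·s) / √(2 × 1.67 × 10^-27 kg × 1.602 × 10^-19 C × 55939.1 V)
λ = 1.21 × 10^-13 m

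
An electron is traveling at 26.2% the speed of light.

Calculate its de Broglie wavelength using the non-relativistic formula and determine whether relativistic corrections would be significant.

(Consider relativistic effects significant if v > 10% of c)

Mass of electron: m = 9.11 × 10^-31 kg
Yes, relativistic corrections are needed.

Using the non-relativistic de Broglie formula λ = h/(mv):

v = 26.2% × c = 7.855 × 10^7 m/s

λ = h/(mv)
λ = (6.626 × 10^-34 J·s) / (9.11 × 10^-31 kg × 7.855 × 10^7 m/s)
λ = 9.26 × 10^-12 m

Since v = 26.2% of c > 10% of c, relativistic corrections ARE significant and the actual wavelength would differ from this non-relativistic estimate.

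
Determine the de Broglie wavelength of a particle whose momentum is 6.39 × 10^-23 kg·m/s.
1.04 × 10^-11 m

Using the de Broglie relation λ = h/p:

λ = h/p
λ = (6.626 × 10^-34 J·s) / (6.39 × 10^-23 kg·m/s)
λ = 1.04 × 10^-11 m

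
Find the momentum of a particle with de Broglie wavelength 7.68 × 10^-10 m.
8.63 × 10^-25 kg·m/s

From the de Broglie relation λ = h/p, we solve for p:

p = h/λ
p = (6.626 × 10^-34 J·s) / (7.68 × 10^-10 m)
p = 8.63 × 10^-25 kg·m/s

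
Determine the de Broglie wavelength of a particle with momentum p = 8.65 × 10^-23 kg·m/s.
7.66 × 10^-12 m

Using the de Broglie relation λ = h/p:

λ = h/p
λ = (6.626 × 10^-34 J·s) / (8.65 × 10^-23 kg·m/s)
λ = 7.66 × 10^-12 m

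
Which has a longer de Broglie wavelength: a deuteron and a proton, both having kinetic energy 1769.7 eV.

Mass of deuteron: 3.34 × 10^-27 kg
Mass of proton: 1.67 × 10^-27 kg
The proton has the longer wavelength.

Using λ = h/√(2mKE):

For deuteron: λ₁ = h/√(2m₁KE) = 4.81 × 10^-13 m
For proton: λ₂ = h/√(2m₂KE) = 6.81 × 10^-13 m

Since λ ∝ 1/√m at constant kinetic energy, the lighter particle has the longer wavelength.

The proton has the longer de Broglie wavelength.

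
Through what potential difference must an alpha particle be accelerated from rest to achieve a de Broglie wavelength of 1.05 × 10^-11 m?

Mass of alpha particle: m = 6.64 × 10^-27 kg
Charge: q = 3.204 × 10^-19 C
9.36 × 10^-1 V

From λ = h/√(2mqV), we solve for V:

λ² = h²/(2mqV)
V = h²/(2mqλ²)
V = (6.626 × 10^-34 J·s)² / (2 × 6.64 × 10^-27 kg × 3.204 × 10^-19 C × (1.05 × 10^-11 m)²)
V = 9.36 × 10^-1 V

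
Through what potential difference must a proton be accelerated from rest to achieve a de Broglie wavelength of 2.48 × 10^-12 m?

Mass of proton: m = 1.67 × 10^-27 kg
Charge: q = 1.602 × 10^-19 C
133 V

From λ = h/√(2mqV), we solve for V:

λ² = h²/(2mqV)
V = h²/(2mqλ²)
V = (6.626 × 10^-34 J·s)² / (2 × 1.67 × 10^-27 kg × 1.602 × 10^-19 C × (2.48 × 10^-12 m)²)
V = 133 V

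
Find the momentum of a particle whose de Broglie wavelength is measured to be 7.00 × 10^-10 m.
9.47 × 10^-25 kg·m/s

From the de Broglie relation λ = h/p, we solve for p:

p = h/λ
p = (6.626 × 10^-34 J·s) / (7.00 × 10^-10 m)
p = 9.47 × 10^-25 kg·m/s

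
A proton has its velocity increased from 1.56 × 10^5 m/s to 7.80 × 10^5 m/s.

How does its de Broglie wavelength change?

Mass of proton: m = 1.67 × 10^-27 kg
The wavelength decreases by a factor of 5.

Using λ = h/(mv):

Initial wavelength: λ₁ = h/(mv₁) = 2.54 × 10^-12 m
Final wavelength: λ₂ = h/(mv₂) = 5.09 × 10^-13 m

Since λ ∝ 1/v, when velocity increases by a factor of 5, the wavelength decreases by a factor of 5.

λ₂/λ₁ = v₁/v₂ = 1/5

The wavelength decreases by a factor of 5.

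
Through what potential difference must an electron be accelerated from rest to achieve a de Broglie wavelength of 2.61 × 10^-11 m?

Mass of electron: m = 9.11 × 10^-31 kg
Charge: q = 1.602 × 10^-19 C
2.21 × 10^3 V

From λ = h/√(2mqV), we solve for V:

λ² = h²/(2mqV)
V = h²/(2mqλ²)
V = (6.626 × 10^-34 J·s)² / (2 × 9.11 × 10^-31 kg × 1.602 × 10^-19 C × (2.61 × 10^-11 m)²)
V = 2.21 × 10^3 V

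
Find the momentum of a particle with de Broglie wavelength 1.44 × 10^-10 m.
4.60 × 10^-24 kg·m/s

From the de Broglie relation λ = h/p, we solve for p:

p = h/λ
p = (6.626 × 10^-34 J·s) / (1.44 × 10^-10 m)
p = 4.60 × 10^-24 kg·m/s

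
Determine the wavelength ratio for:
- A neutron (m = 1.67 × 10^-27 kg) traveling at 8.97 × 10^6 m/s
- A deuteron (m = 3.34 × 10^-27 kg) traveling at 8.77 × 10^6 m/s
λ₁/λ₂ = 1.96

Using λ = h/(mv):

λ₁ = h/(m₁v₁) = 4.42 × 10^-14 m
λ₂ = h/(m₂v₂) = 2.26 × 10^-14 m

Ratio λ₁/λ₂ = (m₂v₂)/(m₁v₁)
         = (3.34 × 10^-27 kg × 8.77 × 10^6 m/s) / (1.67 × 10^-27 kg × 8.97 × 10^6 m/s)
         = 1.96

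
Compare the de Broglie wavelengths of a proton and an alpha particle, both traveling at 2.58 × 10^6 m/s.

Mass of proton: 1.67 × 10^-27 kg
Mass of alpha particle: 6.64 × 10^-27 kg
The proton has the longer wavelength.

Using λ = h/(mv), since both particles have the same velocity, the wavelength depends only on mass.

For proton: λ₁ = h/(m₁v) = 1.54 × 10^-13 m
For alpha particle: λ₂ = h/(m₂v) = 3.87 × 10^-14 m

Since λ ∝ 1/m at constant velocity, the lighter particle has the longer wavelength.

The proton has the longer de Broglie wavelength.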